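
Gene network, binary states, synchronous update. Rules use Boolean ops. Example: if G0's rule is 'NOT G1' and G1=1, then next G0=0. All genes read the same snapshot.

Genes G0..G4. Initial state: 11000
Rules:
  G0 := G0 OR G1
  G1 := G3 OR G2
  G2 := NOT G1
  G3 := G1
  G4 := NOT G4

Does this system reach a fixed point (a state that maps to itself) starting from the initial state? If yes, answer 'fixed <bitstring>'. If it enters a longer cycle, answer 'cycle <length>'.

Step 0: 11000
Step 1: G0=G0|G1=1|1=1 G1=G3|G2=0|0=0 G2=NOT G1=NOT 1=0 G3=G1=1 G4=NOT G4=NOT 0=1 -> 10011
Step 2: G0=G0|G1=1|0=1 G1=G3|G2=1|0=1 G2=NOT G1=NOT 0=1 G3=G1=0 G4=NOT G4=NOT 1=0 -> 11100
Step 3: G0=G0|G1=1|1=1 G1=G3|G2=0|1=1 G2=NOT G1=NOT 1=0 G3=G1=1 G4=NOT G4=NOT 0=1 -> 11011
Step 4: G0=G0|G1=1|1=1 G1=G3|G2=1|0=1 G2=NOT G1=NOT 1=0 G3=G1=1 G4=NOT G4=NOT 1=0 -> 11010
Step 5: G0=G0|G1=1|1=1 G1=G3|G2=1|0=1 G2=NOT G1=NOT 1=0 G3=G1=1 G4=NOT G4=NOT 0=1 -> 11011
Cycle of length 2 starting at step 3 -> no fixed point

Answer: cycle 2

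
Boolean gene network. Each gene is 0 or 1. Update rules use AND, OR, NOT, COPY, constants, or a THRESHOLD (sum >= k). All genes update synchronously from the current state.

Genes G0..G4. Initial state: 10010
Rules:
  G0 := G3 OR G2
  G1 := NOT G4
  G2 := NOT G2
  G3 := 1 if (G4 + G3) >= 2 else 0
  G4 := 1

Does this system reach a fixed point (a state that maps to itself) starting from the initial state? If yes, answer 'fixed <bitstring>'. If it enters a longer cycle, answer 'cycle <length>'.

Step 0: 10010
Step 1: G0=G3|G2=1|0=1 G1=NOT G4=NOT 0=1 G2=NOT G2=NOT 0=1 G3=(0+1>=2)=0 G4=1(const) -> 11101
Step 2: G0=G3|G2=0|1=1 G1=NOT G4=NOT 1=0 G2=NOT G2=NOT 1=0 G3=(1+0>=2)=0 G4=1(const) -> 10001
Step 3: G0=G3|G2=0|0=0 G1=NOT G4=NOT 1=0 G2=NOT G2=NOT 0=1 G3=(1+0>=2)=0 G4=1(const) -> 00101
Step 4: G0=G3|G2=0|1=1 G1=NOT G4=NOT 1=0 G2=NOT G2=NOT 1=0 G3=(1+0>=2)=0 G4=1(const) -> 10001
Cycle of length 2 starting at step 2 -> no fixed point

Answer: cycle 2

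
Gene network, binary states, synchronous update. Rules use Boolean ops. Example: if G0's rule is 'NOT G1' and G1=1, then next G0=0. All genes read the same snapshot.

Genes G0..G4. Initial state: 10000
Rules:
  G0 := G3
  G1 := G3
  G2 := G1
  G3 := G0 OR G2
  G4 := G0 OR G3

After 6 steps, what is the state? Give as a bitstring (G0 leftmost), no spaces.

Step 1: G0=G3=0 G1=G3=0 G2=G1=0 G3=G0|G2=1|0=1 G4=G0|G3=1|0=1 -> 00011
Step 2: G0=G3=1 G1=G3=1 G2=G1=0 G3=G0|G2=0|0=0 G4=G0|G3=0|1=1 -> 11001
Step 3: G0=G3=0 G1=G3=0 G2=G1=1 G3=G0|G2=1|0=1 G4=G0|G3=1|0=1 -> 00111
Step 4: G0=G3=1 G1=G3=1 G2=G1=0 G3=G0|G2=0|1=1 G4=G0|G3=0|1=1 -> 11011
Step 5: G0=G3=1 G1=G3=1 G2=G1=1 G3=G0|G2=1|0=1 G4=G0|G3=1|1=1 -> 11111
Step 6: G0=G3=1 G1=G3=1 G2=G1=1 G3=G0|G2=1|1=1 G4=G0|G3=1|1=1 -> 11111

11111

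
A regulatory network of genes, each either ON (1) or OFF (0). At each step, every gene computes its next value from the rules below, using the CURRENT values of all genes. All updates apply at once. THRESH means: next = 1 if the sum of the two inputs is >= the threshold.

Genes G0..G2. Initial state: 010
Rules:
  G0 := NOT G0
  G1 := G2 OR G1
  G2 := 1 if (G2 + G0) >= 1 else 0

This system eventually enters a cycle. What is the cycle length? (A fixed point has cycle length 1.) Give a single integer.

Answer: 2

Derivation:
Step 0: 010
Step 1: G0=NOT G0=NOT 0=1 G1=G2|G1=0|1=1 G2=(0+0>=1)=0 -> 110
Step 2: G0=NOT G0=NOT 1=0 G1=G2|G1=0|1=1 G2=(0+1>=1)=1 -> 011
Step 3: G0=NOT G0=NOT 0=1 G1=G2|G1=1|1=1 G2=(1+0>=1)=1 -> 111
Step 4: G0=NOT G0=NOT 1=0 G1=G2|G1=1|1=1 G2=(1+1>=1)=1 -> 011
State from step 4 equals state from step 2 -> cycle length 2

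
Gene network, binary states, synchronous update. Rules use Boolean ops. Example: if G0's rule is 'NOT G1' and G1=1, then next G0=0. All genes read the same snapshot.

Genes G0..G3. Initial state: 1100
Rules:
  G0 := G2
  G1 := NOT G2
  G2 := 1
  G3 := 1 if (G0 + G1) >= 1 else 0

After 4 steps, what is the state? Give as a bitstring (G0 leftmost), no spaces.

Step 1: G0=G2=0 G1=NOT G2=NOT 0=1 G2=1(const) G3=(1+1>=1)=1 -> 0111
Step 2: G0=G2=1 G1=NOT G2=NOT 1=0 G2=1(const) G3=(0+1>=1)=1 -> 1011
Step 3: G0=G2=1 G1=NOT G2=NOT 1=0 G2=1(const) G3=(1+0>=1)=1 -> 1011
Step 4: G0=G2=1 G1=NOT G2=NOT 1=0 G2=1(const) G3=(1+0>=1)=1 -> 1011

1011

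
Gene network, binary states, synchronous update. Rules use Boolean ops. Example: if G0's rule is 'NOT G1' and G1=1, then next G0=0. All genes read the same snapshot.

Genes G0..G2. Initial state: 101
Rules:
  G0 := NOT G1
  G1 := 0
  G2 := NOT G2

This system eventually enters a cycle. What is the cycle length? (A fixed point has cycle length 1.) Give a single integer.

Step 0: 101
Step 1: G0=NOT G1=NOT 0=1 G1=0(const) G2=NOT G2=NOT 1=0 -> 100
Step 2: G0=NOT G1=NOT 0=1 G1=0(const) G2=NOT G2=NOT 0=1 -> 101
State from step 2 equals state from step 0 -> cycle length 2

Answer: 2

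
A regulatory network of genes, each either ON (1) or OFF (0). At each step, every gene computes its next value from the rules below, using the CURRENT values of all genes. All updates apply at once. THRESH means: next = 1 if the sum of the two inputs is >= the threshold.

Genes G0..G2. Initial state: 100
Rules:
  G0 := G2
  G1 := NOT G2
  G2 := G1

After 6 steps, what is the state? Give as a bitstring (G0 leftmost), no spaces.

Step 1: G0=G2=0 G1=NOT G2=NOT 0=1 G2=G1=0 -> 010
Step 2: G0=G2=0 G1=NOT G2=NOT 0=1 G2=G1=1 -> 011
Step 3: G0=G2=1 G1=NOT G2=NOT 1=0 G2=G1=1 -> 101
Step 4: G0=G2=1 G1=NOT G2=NOT 1=0 G2=G1=0 -> 100
Step 5: G0=G2=0 G1=NOT G2=NOT 0=1 G2=G1=0 -> 010
Step 6: G0=G2=0 G1=NOT G2=NOT 0=1 G2=G1=1 -> 011

011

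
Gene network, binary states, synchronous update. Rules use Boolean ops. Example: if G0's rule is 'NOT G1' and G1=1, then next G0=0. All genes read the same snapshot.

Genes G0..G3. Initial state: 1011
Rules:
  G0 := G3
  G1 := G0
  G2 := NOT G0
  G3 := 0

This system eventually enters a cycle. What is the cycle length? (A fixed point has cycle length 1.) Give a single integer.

Step 0: 1011
Step 1: G0=G3=1 G1=G0=1 G2=NOT G0=NOT 1=0 G3=0(const) -> 1100
Step 2: G0=G3=0 G1=G0=1 G2=NOT G0=NOT 1=0 G3=0(const) -> 0100
Step 3: G0=G3=0 G1=G0=0 G2=NOT G0=NOT 0=1 G3=0(const) -> 0010
Step 4: G0=G3=0 G1=G0=0 G2=NOT G0=NOT 0=1 G3=0(const) -> 0010
State from step 4 equals state from step 3 -> cycle length 1

Answer: 1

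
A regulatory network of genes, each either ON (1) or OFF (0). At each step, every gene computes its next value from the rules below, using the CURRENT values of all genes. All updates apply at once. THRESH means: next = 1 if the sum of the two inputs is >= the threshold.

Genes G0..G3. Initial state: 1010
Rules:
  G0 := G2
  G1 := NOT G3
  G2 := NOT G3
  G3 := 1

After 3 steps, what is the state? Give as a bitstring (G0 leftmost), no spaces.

Step 1: G0=G2=1 G1=NOT G3=NOT 0=1 G2=NOT G3=NOT 0=1 G3=1(const) -> 1111
Step 2: G0=G2=1 G1=NOT G3=NOT 1=0 G2=NOT G3=NOT 1=0 G3=1(const) -> 1001
Step 3: G0=G2=0 G1=NOT G3=NOT 1=0 G2=NOT G3=NOT 1=0 G3=1(const) -> 0001

0001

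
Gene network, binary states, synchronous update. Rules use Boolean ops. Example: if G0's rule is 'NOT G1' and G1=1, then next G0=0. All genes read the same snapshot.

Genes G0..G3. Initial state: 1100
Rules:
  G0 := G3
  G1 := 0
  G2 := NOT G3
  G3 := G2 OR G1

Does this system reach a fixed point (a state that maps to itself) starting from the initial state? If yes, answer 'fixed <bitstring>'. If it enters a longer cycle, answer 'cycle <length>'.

Step 0: 1100
Step 1: G0=G3=0 G1=0(const) G2=NOT G3=NOT 0=1 G3=G2|G1=0|1=1 -> 0011
Step 2: G0=G3=1 G1=0(const) G2=NOT G3=NOT 1=0 G3=G2|G1=1|0=1 -> 1001
Step 3: G0=G3=1 G1=0(const) G2=NOT G3=NOT 1=0 G3=G2|G1=0|0=0 -> 1000
Step 4: G0=G3=0 G1=0(const) G2=NOT G3=NOT 0=1 G3=G2|G1=0|0=0 -> 0010
Step 5: G0=G3=0 G1=0(const) G2=NOT G3=NOT 0=1 G3=G2|G1=1|0=1 -> 0011
Cycle of length 4 starting at step 1 -> no fixed point

Answer: cycle 4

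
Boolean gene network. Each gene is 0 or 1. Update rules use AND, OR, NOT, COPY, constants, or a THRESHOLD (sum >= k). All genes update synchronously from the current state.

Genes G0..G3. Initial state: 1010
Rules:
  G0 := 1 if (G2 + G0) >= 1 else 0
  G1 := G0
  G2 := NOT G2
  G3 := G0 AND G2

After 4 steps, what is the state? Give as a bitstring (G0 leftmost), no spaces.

Step 1: G0=(1+1>=1)=1 G1=G0=1 G2=NOT G2=NOT 1=0 G3=G0&G2=1&1=1 -> 1101
Step 2: G0=(0+1>=1)=1 G1=G0=1 G2=NOT G2=NOT 0=1 G3=G0&G2=1&0=0 -> 1110
Step 3: G0=(1+1>=1)=1 G1=G0=1 G2=NOT G2=NOT 1=0 G3=G0&G2=1&1=1 -> 1101
Step 4: G0=(0+1>=1)=1 G1=G0=1 G2=NOT G2=NOT 0=1 G3=G0&G2=1&0=0 -> 1110

1110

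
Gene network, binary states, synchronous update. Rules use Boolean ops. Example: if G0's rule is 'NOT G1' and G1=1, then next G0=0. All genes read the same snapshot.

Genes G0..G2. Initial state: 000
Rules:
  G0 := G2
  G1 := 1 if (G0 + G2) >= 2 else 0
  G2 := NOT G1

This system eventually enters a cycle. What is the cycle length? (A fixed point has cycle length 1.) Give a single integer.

Answer: 5

Derivation:
Step 0: 000
Step 1: G0=G2=0 G1=(0+0>=2)=0 G2=NOT G1=NOT 0=1 -> 001
Step 2: G0=G2=1 G1=(0+1>=2)=0 G2=NOT G1=NOT 0=1 -> 101
Step 3: G0=G2=1 G1=(1+1>=2)=1 G2=NOT G1=NOT 0=1 -> 111
Step 4: G0=G2=1 G1=(1+1>=2)=1 G2=NOT G1=NOT 1=0 -> 110
Step 5: G0=G2=0 G1=(1+0>=2)=0 G2=NOT G1=NOT 1=0 -> 000
State from step 5 equals state from step 0 -> cycle length 5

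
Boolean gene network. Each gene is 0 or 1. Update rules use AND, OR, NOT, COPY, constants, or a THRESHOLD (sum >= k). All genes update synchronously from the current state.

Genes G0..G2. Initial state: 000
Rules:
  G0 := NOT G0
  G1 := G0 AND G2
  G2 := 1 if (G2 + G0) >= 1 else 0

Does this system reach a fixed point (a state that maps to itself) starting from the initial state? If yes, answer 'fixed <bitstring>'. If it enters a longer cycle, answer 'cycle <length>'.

Answer: cycle 2

Derivation:
Step 0: 000
Step 1: G0=NOT G0=NOT 0=1 G1=G0&G2=0&0=0 G2=(0+0>=1)=0 -> 100
Step 2: G0=NOT G0=NOT 1=0 G1=G0&G2=1&0=0 G2=(0+1>=1)=1 -> 001
Step 3: G0=NOT G0=NOT 0=1 G1=G0&G2=0&1=0 G2=(1+0>=1)=1 -> 101
Step 4: G0=NOT G0=NOT 1=0 G1=G0&G2=1&1=1 G2=(1+1>=1)=1 -> 011
Step 5: G0=NOT G0=NOT 0=1 G1=G0&G2=0&1=0 G2=(1+0>=1)=1 -> 101
Cycle of length 2 starting at step 3 -> no fixed point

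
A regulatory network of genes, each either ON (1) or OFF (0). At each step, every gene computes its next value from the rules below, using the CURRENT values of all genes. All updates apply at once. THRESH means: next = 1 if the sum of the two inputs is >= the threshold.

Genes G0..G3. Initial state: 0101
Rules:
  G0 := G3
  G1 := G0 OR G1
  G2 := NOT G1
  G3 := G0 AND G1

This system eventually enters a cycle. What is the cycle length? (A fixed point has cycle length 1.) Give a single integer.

Step 0: 0101
Step 1: G0=G3=1 G1=G0|G1=0|1=1 G2=NOT G1=NOT 1=0 G3=G0&G1=0&1=0 -> 1100
Step 2: G0=G3=0 G1=G0|G1=1|1=1 G2=NOT G1=NOT 1=0 G3=G0&G1=1&1=1 -> 0101
State from step 2 equals state from step 0 -> cycle length 2

Answer: 2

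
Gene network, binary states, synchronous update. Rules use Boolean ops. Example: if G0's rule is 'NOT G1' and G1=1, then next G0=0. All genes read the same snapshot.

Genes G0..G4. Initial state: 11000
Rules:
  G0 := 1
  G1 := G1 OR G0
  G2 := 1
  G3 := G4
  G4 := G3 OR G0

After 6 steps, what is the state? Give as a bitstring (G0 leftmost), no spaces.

Step 1: G0=1(const) G1=G1|G0=1|1=1 G2=1(const) G3=G4=0 G4=G3|G0=0|1=1 -> 11101
Step 2: G0=1(const) G1=G1|G0=1|1=1 G2=1(const) G3=G4=1 G4=G3|G0=0|1=1 -> 11111
Step 3: G0=1(const) G1=G1|G0=1|1=1 G2=1(const) G3=G4=1 G4=G3|G0=1|1=1 -> 11111
Step 4: G0=1(const) G1=G1|G0=1|1=1 G2=1(const) G3=G4=1 G4=G3|G0=1|1=1 -> 11111
Step 5: G0=1(const) G1=G1|G0=1|1=1 G2=1(const) G3=G4=1 G4=G3|G0=1|1=1 -> 11111
Step 6: G0=1(const) G1=G1|G0=1|1=1 G2=1(const) G3=G4=1 G4=G3|G0=1|1=1 -> 11111

11111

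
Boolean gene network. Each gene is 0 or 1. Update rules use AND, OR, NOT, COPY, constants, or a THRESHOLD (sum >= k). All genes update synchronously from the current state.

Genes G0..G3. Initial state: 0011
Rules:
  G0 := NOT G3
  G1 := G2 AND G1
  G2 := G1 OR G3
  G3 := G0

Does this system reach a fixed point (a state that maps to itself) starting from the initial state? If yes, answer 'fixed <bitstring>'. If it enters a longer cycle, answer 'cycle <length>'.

Step 0: 0011
Step 1: G0=NOT G3=NOT 1=0 G1=G2&G1=1&0=0 G2=G1|G3=0|1=1 G3=G0=0 -> 0010
Step 2: G0=NOT G3=NOT 0=1 G1=G2&G1=1&0=0 G2=G1|G3=0|0=0 G3=G0=0 -> 1000
Step 3: G0=NOT G3=NOT 0=1 G1=G2&G1=0&0=0 G2=G1|G3=0|0=0 G3=G0=1 -> 1001
Step 4: G0=NOT G3=NOT 1=0 G1=G2&G1=0&0=0 G2=G1|G3=0|1=1 G3=G0=1 -> 0011
Cycle of length 4 starting at step 0 -> no fixed point

Answer: cycle 4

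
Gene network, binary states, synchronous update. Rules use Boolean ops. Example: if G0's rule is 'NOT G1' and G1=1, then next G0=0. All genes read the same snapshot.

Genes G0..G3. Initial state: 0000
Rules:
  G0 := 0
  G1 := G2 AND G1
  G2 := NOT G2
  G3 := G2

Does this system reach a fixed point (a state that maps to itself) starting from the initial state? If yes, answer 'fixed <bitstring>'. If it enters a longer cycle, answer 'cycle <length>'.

Step 0: 0000
Step 1: G0=0(const) G1=G2&G1=0&0=0 G2=NOT G2=NOT 0=1 G3=G2=0 -> 0010
Step 2: G0=0(const) G1=G2&G1=1&0=0 G2=NOT G2=NOT 1=0 G3=G2=1 -> 0001
Step 3: G0=0(const) G1=G2&G1=0&0=0 G2=NOT G2=NOT 0=1 G3=G2=0 -> 0010
Cycle of length 2 starting at step 1 -> no fixed point

Answer: cycle 2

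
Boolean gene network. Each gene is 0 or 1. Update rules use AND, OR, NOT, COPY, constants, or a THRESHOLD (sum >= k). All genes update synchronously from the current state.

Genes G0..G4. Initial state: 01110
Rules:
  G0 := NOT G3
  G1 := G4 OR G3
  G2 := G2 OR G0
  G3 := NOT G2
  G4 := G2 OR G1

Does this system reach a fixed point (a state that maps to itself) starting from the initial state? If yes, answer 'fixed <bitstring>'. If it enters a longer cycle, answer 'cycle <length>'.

Step 0: 01110
Step 1: G0=NOT G3=NOT 1=0 G1=G4|G3=0|1=1 G2=G2|G0=1|0=1 G3=NOT G2=NOT 1=0 G4=G2|G1=1|1=1 -> 01101
Step 2: G0=NOT G3=NOT 0=1 G1=G4|G3=1|0=1 G2=G2|G0=1|0=1 G3=NOT G2=NOT 1=0 G4=G2|G1=1|1=1 -> 11101
Step 3: G0=NOT G3=NOT 0=1 G1=G4|G3=1|0=1 G2=G2|G0=1|1=1 G3=NOT G2=NOT 1=0 G4=G2|G1=1|1=1 -> 11101
Fixed point reached at step 2: 11101

Answer: fixed 11101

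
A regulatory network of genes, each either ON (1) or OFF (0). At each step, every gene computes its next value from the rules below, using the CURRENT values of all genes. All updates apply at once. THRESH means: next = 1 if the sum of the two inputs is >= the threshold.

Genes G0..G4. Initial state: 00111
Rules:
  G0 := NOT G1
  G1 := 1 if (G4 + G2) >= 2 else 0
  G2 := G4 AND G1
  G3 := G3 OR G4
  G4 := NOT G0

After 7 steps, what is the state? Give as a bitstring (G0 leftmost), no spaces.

Step 1: G0=NOT G1=NOT 0=1 G1=(1+1>=2)=1 G2=G4&G1=1&0=0 G3=G3|G4=1|1=1 G4=NOT G0=NOT 0=1 -> 11011
Step 2: G0=NOT G1=NOT 1=0 G1=(1+0>=2)=0 G2=G4&G1=1&1=1 G3=G3|G4=1|1=1 G4=NOT G0=NOT 1=0 -> 00110
Step 3: G0=NOT G1=NOT 0=1 G1=(0+1>=2)=0 G2=G4&G1=0&0=0 G3=G3|G4=1|0=1 G4=NOT G0=NOT 0=1 -> 10011
Step 4: G0=NOT G1=NOT 0=1 G1=(1+0>=2)=0 G2=G4&G1=1&0=0 G3=G3|G4=1|1=1 G4=NOT G0=NOT 1=0 -> 10010
Step 5: G0=NOT G1=NOT 0=1 G1=(0+0>=2)=0 G2=G4&G1=0&0=0 G3=G3|G4=1|0=1 G4=NOT G0=NOT 1=0 -> 10010
Step 6: G0=NOT G1=NOT 0=1 G1=(0+0>=2)=0 G2=G4&G1=0&0=0 G3=G3|G4=1|0=1 G4=NOT G0=NOT 1=0 -> 10010
Step 7: G0=NOT G1=NOT 0=1 G1=(0+0>=2)=0 G2=G4&G1=0&0=0 G3=G3|G4=1|0=1 G4=NOT G0=NOT 1=0 -> 10010

10010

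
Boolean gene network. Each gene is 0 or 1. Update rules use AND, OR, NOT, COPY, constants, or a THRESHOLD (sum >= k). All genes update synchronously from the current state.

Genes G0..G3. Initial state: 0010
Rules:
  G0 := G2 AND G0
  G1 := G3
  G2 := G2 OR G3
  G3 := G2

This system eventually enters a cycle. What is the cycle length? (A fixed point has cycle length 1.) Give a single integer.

Step 0: 0010
Step 1: G0=G2&G0=1&0=0 G1=G3=0 G2=G2|G3=1|0=1 G3=G2=1 -> 0011
Step 2: G0=G2&G0=1&0=0 G1=G3=1 G2=G2|G3=1|1=1 G3=G2=1 -> 0111
Step 3: G0=G2&G0=1&0=0 G1=G3=1 G2=G2|G3=1|1=1 G3=G2=1 -> 0111
State from step 3 equals state from step 2 -> cycle length 1

Answer: 1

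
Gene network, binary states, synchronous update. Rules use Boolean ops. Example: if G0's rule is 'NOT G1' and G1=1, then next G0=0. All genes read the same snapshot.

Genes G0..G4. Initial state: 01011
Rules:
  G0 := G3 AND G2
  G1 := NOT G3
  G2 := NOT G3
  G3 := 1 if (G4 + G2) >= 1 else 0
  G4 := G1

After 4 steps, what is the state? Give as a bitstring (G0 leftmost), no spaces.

Step 1: G0=G3&G2=1&0=0 G1=NOT G3=NOT 1=0 G2=NOT G3=NOT 1=0 G3=(1+0>=1)=1 G4=G1=1 -> 00011
Step 2: G0=G3&G2=1&0=0 G1=NOT G3=NOT 1=0 G2=NOT G3=NOT 1=0 G3=(1+0>=1)=1 G4=G1=0 -> 00010
Step 3: G0=G3&G2=1&0=0 G1=NOT G3=NOT 1=0 G2=NOT G3=NOT 1=0 G3=(0+0>=1)=0 G4=G1=0 -> 00000
Step 4: G0=G3&G2=0&0=0 G1=NOT G3=NOT 0=1 G2=NOT G3=NOT 0=1 G3=(0+0>=1)=0 G4=G1=0 -> 01100

01100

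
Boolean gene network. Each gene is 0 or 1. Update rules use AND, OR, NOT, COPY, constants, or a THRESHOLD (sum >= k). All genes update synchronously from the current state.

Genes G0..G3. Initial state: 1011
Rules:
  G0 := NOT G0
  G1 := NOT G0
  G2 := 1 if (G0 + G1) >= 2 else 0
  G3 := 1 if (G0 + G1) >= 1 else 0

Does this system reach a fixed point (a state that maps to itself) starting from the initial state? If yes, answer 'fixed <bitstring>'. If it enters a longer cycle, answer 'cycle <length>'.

Answer: cycle 2

Derivation:
Step 0: 1011
Step 1: G0=NOT G0=NOT 1=0 G1=NOT G0=NOT 1=0 G2=(1+0>=2)=0 G3=(1+0>=1)=1 -> 0001
Step 2: G0=NOT G0=NOT 0=1 G1=NOT G0=NOT 0=1 G2=(0+0>=2)=0 G3=(0+0>=1)=0 -> 1100
Step 3: G0=NOT G0=NOT 1=0 G1=NOT G0=NOT 1=0 G2=(1+1>=2)=1 G3=(1+1>=1)=1 -> 0011
Step 4: G0=NOT G0=NOT 0=1 G1=NOT G0=NOT 0=1 G2=(0+0>=2)=0 G3=(0+0>=1)=0 -> 1100
Cycle of length 2 starting at step 2 -> no fixed point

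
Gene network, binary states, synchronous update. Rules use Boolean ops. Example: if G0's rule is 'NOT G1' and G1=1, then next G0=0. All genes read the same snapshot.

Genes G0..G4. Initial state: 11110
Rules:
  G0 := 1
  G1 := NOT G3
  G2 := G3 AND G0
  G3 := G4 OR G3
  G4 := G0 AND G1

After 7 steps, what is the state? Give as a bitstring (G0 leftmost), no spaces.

Step 1: G0=1(const) G1=NOT G3=NOT 1=0 G2=G3&G0=1&1=1 G3=G4|G3=0|1=1 G4=G0&G1=1&1=1 -> 10111
Step 2: G0=1(const) G1=NOT G3=NOT 1=0 G2=G3&G0=1&1=1 G3=G4|G3=1|1=1 G4=G0&G1=1&0=0 -> 10110
Step 3: G0=1(const) G1=NOT G3=NOT 1=0 G2=G3&G0=1&1=1 G3=G4|G3=0|1=1 G4=G0&G1=1&0=0 -> 10110
Step 4: G0=1(const) G1=NOT G3=NOT 1=0 G2=G3&G0=1&1=1 G3=G4|G3=0|1=1 G4=G0&G1=1&0=0 -> 10110
Step 5: G0=1(const) G1=NOT G3=NOT 1=0 G2=G3&G0=1&1=1 G3=G4|G3=0|1=1 G4=G0&G1=1&0=0 -> 10110
Step 6: G0=1(const) G1=NOT G3=NOT 1=0 G2=G3&G0=1&1=1 G3=G4|G3=0|1=1 G4=G0&G1=1&0=0 -> 10110
Step 7: G0=1(const) G1=NOT G3=NOT 1=0 G2=G3&G0=1&1=1 G3=G4|G3=0|1=1 G4=G0&G1=1&0=0 -> 10110

10110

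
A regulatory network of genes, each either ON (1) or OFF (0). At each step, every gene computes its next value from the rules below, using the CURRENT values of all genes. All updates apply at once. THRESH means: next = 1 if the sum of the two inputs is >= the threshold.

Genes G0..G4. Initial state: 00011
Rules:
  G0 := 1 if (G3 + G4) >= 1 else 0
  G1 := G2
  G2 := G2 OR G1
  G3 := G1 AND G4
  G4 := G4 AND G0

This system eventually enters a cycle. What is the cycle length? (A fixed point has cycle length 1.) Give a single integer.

Answer: 1

Derivation:
Step 0: 00011
Step 1: G0=(1+1>=1)=1 G1=G2=0 G2=G2|G1=0|0=0 G3=G1&G4=0&1=0 G4=G4&G0=1&0=0 -> 10000
Step 2: G0=(0+0>=1)=0 G1=G2=0 G2=G2|G1=0|0=0 G3=G1&G4=0&0=0 G4=G4&G0=0&1=0 -> 00000
Step 3: G0=(0+0>=1)=0 G1=G2=0 G2=G2|G1=0|0=0 G3=G1&G4=0&0=0 G4=G4&G0=0&0=0 -> 00000
State from step 3 equals state from step 2 -> cycle length 1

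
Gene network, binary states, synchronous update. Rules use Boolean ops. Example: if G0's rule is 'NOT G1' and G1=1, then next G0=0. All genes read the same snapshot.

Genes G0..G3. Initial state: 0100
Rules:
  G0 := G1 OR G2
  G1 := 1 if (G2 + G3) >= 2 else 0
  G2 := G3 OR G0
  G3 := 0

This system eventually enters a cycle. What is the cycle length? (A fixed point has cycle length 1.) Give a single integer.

Answer: 2

Derivation:
Step 0: 0100
Step 1: G0=G1|G2=1|0=1 G1=(0+0>=2)=0 G2=G3|G0=0|0=0 G3=0(const) -> 1000
Step 2: G0=G1|G2=0|0=0 G1=(0+0>=2)=0 G2=G3|G0=0|1=1 G3=0(const) -> 0010
Step 3: G0=G1|G2=0|1=1 G1=(1+0>=2)=0 G2=G3|G0=0|0=0 G3=0(const) -> 1000
State from step 3 equals state from step 1 -> cycle length 2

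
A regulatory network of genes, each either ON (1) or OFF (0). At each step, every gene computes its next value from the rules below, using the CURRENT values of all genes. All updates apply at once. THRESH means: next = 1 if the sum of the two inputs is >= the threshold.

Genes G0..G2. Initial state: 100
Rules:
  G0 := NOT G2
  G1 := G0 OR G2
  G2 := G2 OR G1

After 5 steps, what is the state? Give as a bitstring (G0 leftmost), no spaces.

Step 1: G0=NOT G2=NOT 0=1 G1=G0|G2=1|0=1 G2=G2|G1=0|0=0 -> 110
Step 2: G0=NOT G2=NOT 0=1 G1=G0|G2=1|0=1 G2=G2|G1=0|1=1 -> 111
Step 3: G0=NOT G2=NOT 1=0 G1=G0|G2=1|1=1 G2=G2|G1=1|1=1 -> 011
Step 4: G0=NOT G2=NOT 1=0 G1=G0|G2=0|1=1 G2=G2|G1=1|1=1 -> 011
Step 5: G0=NOT G2=NOT 1=0 G1=G0|G2=0|1=1 G2=G2|G1=1|1=1 -> 011

011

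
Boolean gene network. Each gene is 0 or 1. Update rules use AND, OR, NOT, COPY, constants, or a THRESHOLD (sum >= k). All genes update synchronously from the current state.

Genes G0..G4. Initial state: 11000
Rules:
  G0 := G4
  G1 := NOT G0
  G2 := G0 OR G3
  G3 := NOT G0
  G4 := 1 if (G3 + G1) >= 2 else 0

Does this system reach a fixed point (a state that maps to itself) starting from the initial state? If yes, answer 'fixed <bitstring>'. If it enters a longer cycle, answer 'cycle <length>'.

Answer: cycle 6

Derivation:
Step 0: 11000
Step 1: G0=G4=0 G1=NOT G0=NOT 1=0 G2=G0|G3=1|0=1 G3=NOT G0=NOT 1=0 G4=(0+1>=2)=0 -> 00100
Step 2: G0=G4=0 G1=NOT G0=NOT 0=1 G2=G0|G3=0|0=0 G3=NOT G0=NOT 0=1 G4=(0+0>=2)=0 -> 01010
Step 3: G0=G4=0 G1=NOT G0=NOT 0=1 G2=G0|G3=0|1=1 G3=NOT G0=NOT 0=1 G4=(1+1>=2)=1 -> 01111
Step 4: G0=G4=1 G1=NOT G0=NOT 0=1 G2=G0|G3=0|1=1 G3=NOT G0=NOT 0=1 G4=(1+1>=2)=1 -> 11111
Step 5: G0=G4=1 G1=NOT G0=NOT 1=0 G2=G0|G3=1|1=1 G3=NOT G0=NOT 1=0 G4=(1+1>=2)=1 -> 10101
Step 6: G0=G4=1 G1=NOT G0=NOT 1=0 G2=G0|G3=1|0=1 G3=NOT G0=NOT 1=0 G4=(0+0>=2)=0 -> 10100
Step 7: G0=G4=0 G1=NOT G0=NOT 1=0 G2=G0|G3=1|0=1 G3=NOT G0=NOT 1=0 G4=(0+0>=2)=0 -> 00100
Cycle of length 6 starting at step 1 -> no fixed point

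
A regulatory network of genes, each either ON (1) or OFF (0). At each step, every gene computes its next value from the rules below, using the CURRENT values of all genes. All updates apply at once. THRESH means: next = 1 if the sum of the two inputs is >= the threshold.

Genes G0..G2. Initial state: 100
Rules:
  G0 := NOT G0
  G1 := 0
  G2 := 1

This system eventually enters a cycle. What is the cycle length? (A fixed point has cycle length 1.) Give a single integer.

Step 0: 100
Step 1: G0=NOT G0=NOT 1=0 G1=0(const) G2=1(const) -> 001
Step 2: G0=NOT G0=NOT 0=1 G1=0(const) G2=1(const) -> 101
Step 3: G0=NOT G0=NOT 1=0 G1=0(const) G2=1(const) -> 001
State from step 3 equals state from step 1 -> cycle length 2

Answer: 2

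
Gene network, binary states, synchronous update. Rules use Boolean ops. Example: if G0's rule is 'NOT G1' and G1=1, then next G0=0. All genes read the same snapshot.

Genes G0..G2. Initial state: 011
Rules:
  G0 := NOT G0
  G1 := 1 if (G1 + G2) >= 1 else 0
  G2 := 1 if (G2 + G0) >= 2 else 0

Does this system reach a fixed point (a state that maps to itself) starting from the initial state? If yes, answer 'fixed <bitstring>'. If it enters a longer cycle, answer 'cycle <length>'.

Answer: cycle 2

Derivation:
Step 0: 011
Step 1: G0=NOT G0=NOT 0=1 G1=(1+1>=1)=1 G2=(1+0>=2)=0 -> 110
Step 2: G0=NOT G0=NOT 1=0 G1=(1+0>=1)=1 G2=(0+1>=2)=0 -> 010
Step 3: G0=NOT G0=NOT 0=1 G1=(1+0>=1)=1 G2=(0+0>=2)=0 -> 110
Cycle of length 2 starting at step 1 -> no fixed point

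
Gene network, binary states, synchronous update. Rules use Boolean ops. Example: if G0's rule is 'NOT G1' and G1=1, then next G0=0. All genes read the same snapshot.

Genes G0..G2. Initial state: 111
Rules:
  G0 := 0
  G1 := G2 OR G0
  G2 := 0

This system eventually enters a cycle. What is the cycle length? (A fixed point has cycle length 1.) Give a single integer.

Answer: 1

Derivation:
Step 0: 111
Step 1: G0=0(const) G1=G2|G0=1|1=1 G2=0(const) -> 010
Step 2: G0=0(const) G1=G2|G0=0|0=0 G2=0(const) -> 000
Step 3: G0=0(const) G1=G2|G0=0|0=0 G2=0(const) -> 000
State from step 3 equals state from step 2 -> cycle length 1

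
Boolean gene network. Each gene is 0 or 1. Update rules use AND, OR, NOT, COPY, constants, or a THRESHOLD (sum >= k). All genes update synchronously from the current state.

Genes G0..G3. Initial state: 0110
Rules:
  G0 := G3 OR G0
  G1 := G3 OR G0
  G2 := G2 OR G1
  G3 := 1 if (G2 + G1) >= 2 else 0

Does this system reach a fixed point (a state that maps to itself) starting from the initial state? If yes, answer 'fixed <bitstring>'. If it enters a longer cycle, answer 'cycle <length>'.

Step 0: 0110
Step 1: G0=G3|G0=0|0=0 G1=G3|G0=0|0=0 G2=G2|G1=1|1=1 G3=(1+1>=2)=1 -> 0011
Step 2: G0=G3|G0=1|0=1 G1=G3|G0=1|0=1 G2=G2|G1=1|0=1 G3=(1+0>=2)=0 -> 1110
Step 3: G0=G3|G0=0|1=1 G1=G3|G0=0|1=1 G2=G2|G1=1|1=1 G3=(1+1>=2)=1 -> 1111
Step 4: G0=G3|G0=1|1=1 G1=G3|G0=1|1=1 G2=G2|G1=1|1=1 G3=(1+1>=2)=1 -> 1111
Fixed point reached at step 3: 1111

Answer: fixed 1111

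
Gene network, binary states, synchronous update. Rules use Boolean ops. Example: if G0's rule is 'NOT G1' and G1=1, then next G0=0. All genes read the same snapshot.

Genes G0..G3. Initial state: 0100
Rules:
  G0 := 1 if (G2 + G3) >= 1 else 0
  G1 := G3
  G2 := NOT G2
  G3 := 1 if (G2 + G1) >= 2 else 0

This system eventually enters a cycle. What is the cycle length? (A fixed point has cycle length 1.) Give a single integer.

Step 0: 0100
Step 1: G0=(0+0>=1)=0 G1=G3=0 G2=NOT G2=NOT 0=1 G3=(0+1>=2)=0 -> 0010
Step 2: G0=(1+0>=1)=1 G1=G3=0 G2=NOT G2=NOT 1=0 G3=(1+0>=2)=0 -> 1000
Step 3: G0=(0+0>=1)=0 G1=G3=0 G2=NOT G2=NOT 0=1 G3=(0+0>=2)=0 -> 0010
State from step 3 equals state from step 1 -> cycle length 2

Answer: 2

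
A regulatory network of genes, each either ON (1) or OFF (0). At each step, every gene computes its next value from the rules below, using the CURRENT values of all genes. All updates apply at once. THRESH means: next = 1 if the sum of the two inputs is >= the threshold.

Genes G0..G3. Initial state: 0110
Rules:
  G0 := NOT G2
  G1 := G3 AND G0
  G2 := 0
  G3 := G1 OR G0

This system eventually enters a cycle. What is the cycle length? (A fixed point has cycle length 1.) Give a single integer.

Step 0: 0110
Step 1: G0=NOT G2=NOT 1=0 G1=G3&G0=0&0=0 G2=0(const) G3=G1|G0=1|0=1 -> 0001
Step 2: G0=NOT G2=NOT 0=1 G1=G3&G0=1&0=0 G2=0(const) G3=G1|G0=0|0=0 -> 1000
Step 3: G0=NOT G2=NOT 0=1 G1=G3&G0=0&1=0 G2=0(const) G3=G1|G0=0|1=1 -> 1001
Step 4: G0=NOT G2=NOT 0=1 G1=G3&G0=1&1=1 G2=0(const) G3=G1|G0=0|1=1 -> 1101
Step 5: G0=NOT G2=NOT 0=1 G1=G3&G0=1&1=1 G2=0(const) G3=G1|G0=1|1=1 -> 1101
State from step 5 equals state from step 4 -> cycle length 1

Answer: 1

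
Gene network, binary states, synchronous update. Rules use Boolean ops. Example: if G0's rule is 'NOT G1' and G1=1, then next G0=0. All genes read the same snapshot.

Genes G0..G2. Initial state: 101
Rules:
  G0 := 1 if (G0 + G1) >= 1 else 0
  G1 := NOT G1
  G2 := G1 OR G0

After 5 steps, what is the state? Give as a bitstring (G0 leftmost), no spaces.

Step 1: G0=(1+0>=1)=1 G1=NOT G1=NOT 0=1 G2=G1|G0=0|1=1 -> 111
Step 2: G0=(1+1>=1)=1 G1=NOT G1=NOT 1=0 G2=G1|G0=1|1=1 -> 101
Step 3: G0=(1+0>=1)=1 G1=NOT G1=NOT 0=1 G2=G1|G0=0|1=1 -> 111
Step 4: G0=(1+1>=1)=1 G1=NOT G1=NOT 1=0 G2=G1|G0=1|1=1 -> 101
Step 5: G0=(1+0>=1)=1 G1=NOT G1=NOT 0=1 G2=G1|G0=0|1=1 -> 111

111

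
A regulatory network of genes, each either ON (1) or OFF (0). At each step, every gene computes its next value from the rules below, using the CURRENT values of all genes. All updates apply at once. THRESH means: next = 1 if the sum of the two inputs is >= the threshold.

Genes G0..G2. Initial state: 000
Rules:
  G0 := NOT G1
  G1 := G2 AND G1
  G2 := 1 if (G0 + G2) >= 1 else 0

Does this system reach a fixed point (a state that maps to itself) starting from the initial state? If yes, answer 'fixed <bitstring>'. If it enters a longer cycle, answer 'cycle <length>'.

Answer: fixed 101

Derivation:
Step 0: 000
Step 1: G0=NOT G1=NOT 0=1 G1=G2&G1=0&0=0 G2=(0+0>=1)=0 -> 100
Step 2: G0=NOT G1=NOT 0=1 G1=G2&G1=0&0=0 G2=(1+0>=1)=1 -> 101
Step 3: G0=NOT G1=NOT 0=1 G1=G2&G1=1&0=0 G2=(1+1>=1)=1 -> 101
Fixed point reached at step 2: 101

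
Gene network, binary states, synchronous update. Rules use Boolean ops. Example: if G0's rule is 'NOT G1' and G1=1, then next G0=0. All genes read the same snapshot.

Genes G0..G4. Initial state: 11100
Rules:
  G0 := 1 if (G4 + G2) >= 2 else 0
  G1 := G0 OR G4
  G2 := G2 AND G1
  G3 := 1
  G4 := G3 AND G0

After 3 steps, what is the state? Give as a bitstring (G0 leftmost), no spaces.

Step 1: G0=(0+1>=2)=0 G1=G0|G4=1|0=1 G2=G2&G1=1&1=1 G3=1(const) G4=G3&G0=0&1=0 -> 01110
Step 2: G0=(0+1>=2)=0 G1=G0|G4=0|0=0 G2=G2&G1=1&1=1 G3=1(const) G4=G3&G0=1&0=0 -> 00110
Step 3: G0=(0+1>=2)=0 G1=G0|G4=0|0=0 G2=G2&G1=1&0=0 G3=1(const) G4=G3&G0=1&0=0 -> 00010

00010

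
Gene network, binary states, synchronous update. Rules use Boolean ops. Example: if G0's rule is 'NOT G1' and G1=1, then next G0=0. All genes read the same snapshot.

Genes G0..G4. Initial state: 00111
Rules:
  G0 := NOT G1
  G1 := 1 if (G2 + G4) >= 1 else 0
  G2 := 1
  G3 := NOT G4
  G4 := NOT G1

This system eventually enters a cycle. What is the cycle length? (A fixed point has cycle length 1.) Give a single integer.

Step 0: 00111
Step 1: G0=NOT G1=NOT 0=1 G1=(1+1>=1)=1 G2=1(const) G3=NOT G4=NOT 1=0 G4=NOT G1=NOT 0=1 -> 11101
Step 2: G0=NOT G1=NOT 1=0 G1=(1+1>=1)=1 G2=1(const) G3=NOT G4=NOT 1=0 G4=NOT G1=NOT 1=0 -> 01100
Step 3: G0=NOT G1=NOT 1=0 G1=(1+0>=1)=1 G2=1(const) G3=NOT G4=NOT 0=1 G4=NOT G1=NOT 1=0 -> 01110
Step 4: G0=NOT G1=NOT 1=0 G1=(1+0>=1)=1 G2=1(const) G3=NOT G4=NOT 0=1 G4=NOT G1=NOT 1=0 -> 01110
State from step 4 equals state from step 3 -> cycle length 1

Answer: 1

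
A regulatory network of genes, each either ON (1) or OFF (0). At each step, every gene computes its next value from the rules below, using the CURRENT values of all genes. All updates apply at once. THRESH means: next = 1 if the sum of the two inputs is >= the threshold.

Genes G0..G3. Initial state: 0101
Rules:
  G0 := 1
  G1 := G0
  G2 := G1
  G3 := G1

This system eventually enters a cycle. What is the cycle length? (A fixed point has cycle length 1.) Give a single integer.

Answer: 1

Derivation:
Step 0: 0101
Step 1: G0=1(const) G1=G0=0 G2=G1=1 G3=G1=1 -> 1011
Step 2: G0=1(const) G1=G0=1 G2=G1=0 G3=G1=0 -> 1100
Step 3: G0=1(const) G1=G0=1 G2=G1=1 G3=G1=1 -> 1111
Step 4: G0=1(const) G1=G0=1 G2=G1=1 G3=G1=1 -> 1111
State from step 4 equals state from step 3 -> cycle length 1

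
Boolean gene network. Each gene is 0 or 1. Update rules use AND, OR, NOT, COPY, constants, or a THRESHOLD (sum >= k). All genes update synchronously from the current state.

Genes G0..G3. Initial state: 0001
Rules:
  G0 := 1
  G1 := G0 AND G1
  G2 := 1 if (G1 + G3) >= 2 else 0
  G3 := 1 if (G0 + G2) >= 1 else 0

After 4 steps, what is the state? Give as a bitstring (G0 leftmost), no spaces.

Step 1: G0=1(const) G1=G0&G1=0&0=0 G2=(0+1>=2)=0 G3=(0+0>=1)=0 -> 1000
Step 2: G0=1(const) G1=G0&G1=1&0=0 G2=(0+0>=2)=0 G3=(1+0>=1)=1 -> 1001
Step 3: G0=1(const) G1=G0&G1=1&0=0 G2=(0+1>=2)=0 G3=(1+0>=1)=1 -> 1001
Step 4: G0=1(const) G1=G0&G1=1&0=0 G2=(0+1>=2)=0 G3=(1+0>=1)=1 -> 1001

1001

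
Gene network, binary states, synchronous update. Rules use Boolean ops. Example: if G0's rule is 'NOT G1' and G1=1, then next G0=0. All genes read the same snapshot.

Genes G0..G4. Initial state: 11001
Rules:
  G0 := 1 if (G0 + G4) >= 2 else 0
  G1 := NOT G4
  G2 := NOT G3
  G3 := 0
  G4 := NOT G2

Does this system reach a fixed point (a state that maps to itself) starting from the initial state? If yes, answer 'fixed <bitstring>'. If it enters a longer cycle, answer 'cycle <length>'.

Answer: fixed 01100

Derivation:
Step 0: 11001
Step 1: G0=(1+1>=2)=1 G1=NOT G4=NOT 1=0 G2=NOT G3=NOT 0=1 G3=0(const) G4=NOT G2=NOT 0=1 -> 10101
Step 2: G0=(1+1>=2)=1 G1=NOT G4=NOT 1=0 G2=NOT G3=NOT 0=1 G3=0(const) G4=NOT G2=NOT 1=0 -> 10100
Step 3: G0=(1+0>=2)=0 G1=NOT G4=NOT 0=1 G2=NOT G3=NOT 0=1 G3=0(const) G4=NOT G2=NOT 1=0 -> 01100
Step 4: G0=(0+0>=2)=0 G1=NOT G4=NOT 0=1 G2=NOT G3=NOT 0=1 G3=0(const) G4=NOT G2=NOT 1=0 -> 01100
Fixed point reached at step 3: 01100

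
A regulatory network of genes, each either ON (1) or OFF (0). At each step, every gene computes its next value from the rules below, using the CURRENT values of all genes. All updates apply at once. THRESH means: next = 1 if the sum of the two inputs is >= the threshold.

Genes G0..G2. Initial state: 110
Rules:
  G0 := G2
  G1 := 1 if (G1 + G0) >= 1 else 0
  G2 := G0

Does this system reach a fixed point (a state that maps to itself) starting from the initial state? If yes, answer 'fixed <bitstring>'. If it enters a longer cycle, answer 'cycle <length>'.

Answer: cycle 2

Derivation:
Step 0: 110
Step 1: G0=G2=0 G1=(1+1>=1)=1 G2=G0=1 -> 011
Step 2: G0=G2=1 G1=(1+0>=1)=1 G2=G0=0 -> 110
Cycle of length 2 starting at step 0 -> no fixed point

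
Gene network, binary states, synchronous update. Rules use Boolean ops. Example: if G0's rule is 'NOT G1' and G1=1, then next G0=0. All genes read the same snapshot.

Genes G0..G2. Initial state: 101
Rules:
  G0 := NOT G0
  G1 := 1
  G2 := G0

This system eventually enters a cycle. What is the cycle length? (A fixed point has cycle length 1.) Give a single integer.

Step 0: 101
Step 1: G0=NOT G0=NOT 1=0 G1=1(const) G2=G0=1 -> 011
Step 2: G0=NOT G0=NOT 0=1 G1=1(const) G2=G0=0 -> 110
Step 3: G0=NOT G0=NOT 1=0 G1=1(const) G2=G0=1 -> 011
State from step 3 equals state from step 1 -> cycle length 2

Answer: 2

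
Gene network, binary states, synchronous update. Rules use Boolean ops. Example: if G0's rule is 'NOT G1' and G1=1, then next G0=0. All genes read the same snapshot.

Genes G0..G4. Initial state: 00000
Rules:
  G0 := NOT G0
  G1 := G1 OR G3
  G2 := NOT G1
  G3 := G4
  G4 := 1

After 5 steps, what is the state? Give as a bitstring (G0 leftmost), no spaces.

Step 1: G0=NOT G0=NOT 0=1 G1=G1|G3=0|0=0 G2=NOT G1=NOT 0=1 G3=G4=0 G4=1(const) -> 10101
Step 2: G0=NOT G0=NOT 1=0 G1=G1|G3=0|0=0 G2=NOT G1=NOT 0=1 G3=G4=1 G4=1(const) -> 00111
Step 3: G0=NOT G0=NOT 0=1 G1=G1|G3=0|1=1 G2=NOT G1=NOT 0=1 G3=G4=1 G4=1(const) -> 11111
Step 4: G0=NOT G0=NOT 1=0 G1=G1|G3=1|1=1 G2=NOT G1=NOT 1=0 G3=G4=1 G4=1(const) -> 01011
Step 5: G0=NOT G0=NOT 0=1 G1=G1|G3=1|1=1 G2=NOT G1=NOT 1=0 G3=G4=1 G4=1(const) -> 11011

11011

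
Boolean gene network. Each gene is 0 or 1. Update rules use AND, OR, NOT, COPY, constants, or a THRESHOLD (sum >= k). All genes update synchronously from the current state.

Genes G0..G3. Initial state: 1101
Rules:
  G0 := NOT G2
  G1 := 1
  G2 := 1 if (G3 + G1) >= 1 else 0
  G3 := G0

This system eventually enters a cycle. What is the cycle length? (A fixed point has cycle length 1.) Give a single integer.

Answer: 1

Derivation:
Step 0: 1101
Step 1: G0=NOT G2=NOT 0=1 G1=1(const) G2=(1+1>=1)=1 G3=G0=1 -> 1111
Step 2: G0=NOT G2=NOT 1=0 G1=1(const) G2=(1+1>=1)=1 G3=G0=1 -> 0111
Step 3: G0=NOT G2=NOT 1=0 G1=1(const) G2=(1+1>=1)=1 G3=G0=0 -> 0110
Step 4: G0=NOT G2=NOT 1=0 G1=1(const) G2=(0+1>=1)=1 G3=G0=0 -> 0110
State from step 4 equals state from step 3 -> cycle length 1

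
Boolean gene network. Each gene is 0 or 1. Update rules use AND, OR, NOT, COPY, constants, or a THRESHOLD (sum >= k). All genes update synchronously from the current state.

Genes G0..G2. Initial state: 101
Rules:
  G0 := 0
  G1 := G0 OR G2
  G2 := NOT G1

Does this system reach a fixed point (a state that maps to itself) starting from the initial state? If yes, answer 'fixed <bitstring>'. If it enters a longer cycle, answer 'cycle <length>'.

Step 0: 101
Step 1: G0=0(const) G1=G0|G2=1|1=1 G2=NOT G1=NOT 0=1 -> 011
Step 2: G0=0(const) G1=G0|G2=0|1=1 G2=NOT G1=NOT 1=0 -> 010
Step 3: G0=0(const) G1=G0|G2=0|0=0 G2=NOT G1=NOT 1=0 -> 000
Step 4: G0=0(const) G1=G0|G2=0|0=0 G2=NOT G1=NOT 0=1 -> 001
Step 5: G0=0(const) G1=G0|G2=0|1=1 G2=NOT G1=NOT 0=1 -> 011
Cycle of length 4 starting at step 1 -> no fixed point

Answer: cycle 4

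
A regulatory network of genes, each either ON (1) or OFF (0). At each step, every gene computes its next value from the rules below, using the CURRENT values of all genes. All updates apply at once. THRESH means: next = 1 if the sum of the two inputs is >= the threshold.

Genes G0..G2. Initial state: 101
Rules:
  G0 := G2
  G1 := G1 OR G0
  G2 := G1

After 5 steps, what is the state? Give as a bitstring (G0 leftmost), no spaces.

Step 1: G0=G2=1 G1=G1|G0=0|1=1 G2=G1=0 -> 110
Step 2: G0=G2=0 G1=G1|G0=1|1=1 G2=G1=1 -> 011
Step 3: G0=G2=1 G1=G1|G0=1|0=1 G2=G1=1 -> 111
Step 4: G0=G2=1 G1=G1|G0=1|1=1 G2=G1=1 -> 111
Step 5: G0=G2=1 G1=G1|G0=1|1=1 G2=G1=1 -> 111

111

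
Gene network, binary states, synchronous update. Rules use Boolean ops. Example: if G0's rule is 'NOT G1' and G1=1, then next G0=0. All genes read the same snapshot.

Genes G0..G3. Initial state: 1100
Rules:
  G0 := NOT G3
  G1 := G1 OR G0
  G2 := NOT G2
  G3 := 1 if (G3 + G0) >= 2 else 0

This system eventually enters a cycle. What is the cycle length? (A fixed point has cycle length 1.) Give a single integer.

Step 0: 1100
Step 1: G0=NOT G3=NOT 0=1 G1=G1|G0=1|1=1 G2=NOT G2=NOT 0=1 G3=(0+1>=2)=0 -> 1110
Step 2: G0=NOT G3=NOT 0=1 G1=G1|G0=1|1=1 G2=NOT G2=NOT 1=0 G3=(0+1>=2)=0 -> 1100
State from step 2 equals state from step 0 -> cycle length 2

Answer: 2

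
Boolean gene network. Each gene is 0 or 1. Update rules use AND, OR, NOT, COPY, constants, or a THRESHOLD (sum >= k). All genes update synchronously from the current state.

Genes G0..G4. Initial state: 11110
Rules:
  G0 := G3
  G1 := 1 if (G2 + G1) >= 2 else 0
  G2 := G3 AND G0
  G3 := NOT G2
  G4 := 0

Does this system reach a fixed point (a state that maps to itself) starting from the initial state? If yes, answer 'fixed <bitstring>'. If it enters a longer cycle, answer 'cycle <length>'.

Answer: cycle 5

Derivation:
Step 0: 11110
Step 1: G0=G3=1 G1=(1+1>=2)=1 G2=G3&G0=1&1=1 G3=NOT G2=NOT 1=0 G4=0(const) -> 11100
Step 2: G0=G3=0 G1=(1+1>=2)=1 G2=G3&G0=0&1=0 G3=NOT G2=NOT 1=0 G4=0(const) -> 01000
Step 3: G0=G3=0 G1=(0+1>=2)=0 G2=G3&G0=0&0=0 G3=NOT G2=NOT 0=1 G4=0(const) -> 00010
Step 4: G0=G3=1 G1=(0+0>=2)=0 G2=G3&G0=1&0=0 G3=NOT G2=NOT 0=1 G4=0(const) -> 10010
Step 5: G0=G3=1 G1=(0+0>=2)=0 G2=G3&G0=1&1=1 G3=NOT G2=NOT 0=1 G4=0(const) -> 10110
Step 6: G0=G3=1 G1=(1+0>=2)=0 G2=G3&G0=1&1=1 G3=NOT G2=NOT 1=0 G4=0(const) -> 10100
Step 7: G0=G3=0 G1=(1+0>=2)=0 G2=G3&G0=0&1=0 G3=NOT G2=NOT 1=0 G4=0(const) -> 00000
Step 8: G0=G3=0 G1=(0+0>=2)=0 G2=G3&G0=0&0=0 G3=NOT G2=NOT 0=1 G4=0(const) -> 00010
Cycle of length 5 starting at step 3 -> no fixed point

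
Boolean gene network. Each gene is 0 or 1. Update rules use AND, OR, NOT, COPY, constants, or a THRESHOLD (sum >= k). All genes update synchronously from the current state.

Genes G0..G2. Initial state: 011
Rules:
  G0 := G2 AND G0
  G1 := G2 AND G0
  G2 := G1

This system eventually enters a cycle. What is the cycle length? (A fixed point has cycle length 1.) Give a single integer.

Answer: 1

Derivation:
Step 0: 011
Step 1: G0=G2&G0=1&0=0 G1=G2&G0=1&0=0 G2=G1=1 -> 001
Step 2: G0=G2&G0=1&0=0 G1=G2&G0=1&0=0 G2=G1=0 -> 000
Step 3: G0=G2&G0=0&0=0 G1=G2&G0=0&0=0 G2=G1=0 -> 000
State from step 3 equals state from step 2 -> cycle length 1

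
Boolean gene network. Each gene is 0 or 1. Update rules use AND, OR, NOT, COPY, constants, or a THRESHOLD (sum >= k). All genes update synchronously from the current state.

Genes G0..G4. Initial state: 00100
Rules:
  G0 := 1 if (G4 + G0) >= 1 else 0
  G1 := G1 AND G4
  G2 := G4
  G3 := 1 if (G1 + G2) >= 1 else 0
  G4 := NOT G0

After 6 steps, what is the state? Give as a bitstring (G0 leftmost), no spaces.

Step 1: G0=(0+0>=1)=0 G1=G1&G4=0&0=0 G2=G4=0 G3=(0+1>=1)=1 G4=NOT G0=NOT 0=1 -> 00011
Step 2: G0=(1+0>=1)=1 G1=G1&G4=0&1=0 G2=G4=1 G3=(0+0>=1)=0 G4=NOT G0=NOT 0=1 -> 10101
Step 3: G0=(1+1>=1)=1 G1=G1&G4=0&1=0 G2=G4=1 G3=(0+1>=1)=1 G4=NOT G0=NOT 1=0 -> 10110
Step 4: G0=(0+1>=1)=1 G1=G1&G4=0&0=0 G2=G4=0 G3=(0+1>=1)=1 G4=NOT G0=NOT 1=0 -> 10010
Step 5: G0=(0+1>=1)=1 G1=G1&G4=0&0=0 G2=G4=0 G3=(0+0>=1)=0 G4=NOT G0=NOT 1=0 -> 10000
Step 6: G0=(0+1>=1)=1 G1=G1&G4=0&0=0 G2=G4=0 G3=(0+0>=1)=0 G4=NOT G0=NOT 1=0 -> 10000

10000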